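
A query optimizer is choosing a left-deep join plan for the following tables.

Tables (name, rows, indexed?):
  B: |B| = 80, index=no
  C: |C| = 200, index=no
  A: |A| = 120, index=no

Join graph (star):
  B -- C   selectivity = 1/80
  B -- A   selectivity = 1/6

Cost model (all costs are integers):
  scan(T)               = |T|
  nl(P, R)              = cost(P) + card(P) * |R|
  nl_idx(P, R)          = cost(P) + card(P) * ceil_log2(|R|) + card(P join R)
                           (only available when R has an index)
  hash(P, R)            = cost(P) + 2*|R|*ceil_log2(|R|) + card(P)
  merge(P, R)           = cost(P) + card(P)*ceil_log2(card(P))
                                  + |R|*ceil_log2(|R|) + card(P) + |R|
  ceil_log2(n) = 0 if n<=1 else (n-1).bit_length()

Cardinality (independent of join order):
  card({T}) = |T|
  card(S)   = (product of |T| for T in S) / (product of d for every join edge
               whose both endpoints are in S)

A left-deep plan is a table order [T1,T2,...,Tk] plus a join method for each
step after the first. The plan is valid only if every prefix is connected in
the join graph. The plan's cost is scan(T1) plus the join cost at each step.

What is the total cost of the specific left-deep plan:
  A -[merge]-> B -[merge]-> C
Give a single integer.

step 1: scan A: cost=120, card=120
step 2: join B via merge
    card(P join B) = 120*80/(6) = 1600
    cost = 120 + 120*7 + 80*7 + 120 + 80 = 1720
step 3: join C via merge
    card(P join C) = 1600*200/(80) = 4000
    cost = 1720 + 1600*11 + 200*8 + 1600 + 200 = 22720

22720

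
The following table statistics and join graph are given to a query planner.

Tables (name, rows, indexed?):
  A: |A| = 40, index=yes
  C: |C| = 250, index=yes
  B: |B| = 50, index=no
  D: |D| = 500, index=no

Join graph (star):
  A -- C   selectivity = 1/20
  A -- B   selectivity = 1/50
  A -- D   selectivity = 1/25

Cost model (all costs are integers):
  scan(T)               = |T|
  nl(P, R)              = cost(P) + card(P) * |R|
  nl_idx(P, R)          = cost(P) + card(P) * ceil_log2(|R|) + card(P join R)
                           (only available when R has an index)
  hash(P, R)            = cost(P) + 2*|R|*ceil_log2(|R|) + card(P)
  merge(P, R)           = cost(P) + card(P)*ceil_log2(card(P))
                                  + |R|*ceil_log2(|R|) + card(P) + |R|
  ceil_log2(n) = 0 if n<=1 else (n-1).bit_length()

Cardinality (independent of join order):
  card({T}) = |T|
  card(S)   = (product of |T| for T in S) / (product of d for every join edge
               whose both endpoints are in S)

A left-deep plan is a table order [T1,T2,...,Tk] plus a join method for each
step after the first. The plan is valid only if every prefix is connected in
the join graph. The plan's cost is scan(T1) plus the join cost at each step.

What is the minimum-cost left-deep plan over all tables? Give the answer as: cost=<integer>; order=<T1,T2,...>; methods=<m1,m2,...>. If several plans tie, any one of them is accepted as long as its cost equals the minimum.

cost=7680; order=D,A,B,C; methods=hash,hash,hash

Selinger DP (subsets sized 1..n):
  {A}: scan cost=40, card=40
  {C}: scan cost=250, card=250
  {B}: scan cost=50, card=50
  {D}: scan cost=500, card=500
  {AC}: card=500; try (C,nl_idx)→860, (A,hash)→980, (A,nl_idx)→2250, (C,merge)→2570, (A,merge)→2780, (C,hash)→4080 …(+2); best=860 via (C,nl_idx)
  {AB}: card=40; try (A,nl_idx)→390, (A,hash)→580, (B,merge)→670, (B,hash)→680, (A,merge)→680, (B,nl)→2040 …(+1); best=390 via (A,nl_idx)
  {AD}: card=800; try (A,hash)→1480, (A,nl_idx)→4300, (D,merge)→5320, (A,merge)→5780, (D,hash)→9080, (D,nl)→20040 …(+1); best=1480 via (A,hash)
  {ABC}: card=500; try (C,nl_idx)→1210, (B,hash)→1960, (C,merge)→2920, (C,hash)→4430, (B,merge)→6210, (C,nl)→10390 …(+1); best=1210 via (C,nl_idx)
  {ACD}: card=10000; try (C,hash)→6280, (D,hash)→10360, (D,merge)→10860, (C,merge)→12530, (C,nl_idx)→17880, (C,nl)→201480 …(+1); best=6280 via (C,hash)
  {ABD}: card=800; try (B,hash)→2880, (D,merge)→5670, (D,hash)→9430, (B,merge)→10630, (D,nl)→20390, (B,nl)→41480; best=2880 via (B,hash)
  {ABCD}: card=10000; try (C,hash)→7680, (D,hash)→10710, (D,merge)→11210, (C,merge)→13930, (B,hash)→16880, (C,nl_idx)→19280 …(+4); best=7680 via (C,hash)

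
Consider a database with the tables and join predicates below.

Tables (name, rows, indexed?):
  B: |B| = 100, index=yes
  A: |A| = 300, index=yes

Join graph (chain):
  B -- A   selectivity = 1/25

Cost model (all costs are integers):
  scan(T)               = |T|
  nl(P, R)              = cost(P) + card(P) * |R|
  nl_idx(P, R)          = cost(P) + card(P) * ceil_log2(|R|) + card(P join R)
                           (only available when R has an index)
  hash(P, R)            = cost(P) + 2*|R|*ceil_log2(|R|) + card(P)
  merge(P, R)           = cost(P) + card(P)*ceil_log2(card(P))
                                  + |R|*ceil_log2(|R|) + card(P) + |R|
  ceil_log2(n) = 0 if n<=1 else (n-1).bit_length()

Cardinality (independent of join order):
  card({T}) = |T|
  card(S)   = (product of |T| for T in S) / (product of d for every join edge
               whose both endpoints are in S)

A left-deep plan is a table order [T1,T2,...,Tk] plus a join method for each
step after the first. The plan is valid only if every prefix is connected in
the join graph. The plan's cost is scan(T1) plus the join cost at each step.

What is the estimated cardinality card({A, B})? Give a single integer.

1200

Tables in S: A(300), B(100)
Edges inside S: B-A(d=25)
numerator = 300 * 100 = 30000
denominator = 25 = 25
card(S) = 30000 / 25 = 1200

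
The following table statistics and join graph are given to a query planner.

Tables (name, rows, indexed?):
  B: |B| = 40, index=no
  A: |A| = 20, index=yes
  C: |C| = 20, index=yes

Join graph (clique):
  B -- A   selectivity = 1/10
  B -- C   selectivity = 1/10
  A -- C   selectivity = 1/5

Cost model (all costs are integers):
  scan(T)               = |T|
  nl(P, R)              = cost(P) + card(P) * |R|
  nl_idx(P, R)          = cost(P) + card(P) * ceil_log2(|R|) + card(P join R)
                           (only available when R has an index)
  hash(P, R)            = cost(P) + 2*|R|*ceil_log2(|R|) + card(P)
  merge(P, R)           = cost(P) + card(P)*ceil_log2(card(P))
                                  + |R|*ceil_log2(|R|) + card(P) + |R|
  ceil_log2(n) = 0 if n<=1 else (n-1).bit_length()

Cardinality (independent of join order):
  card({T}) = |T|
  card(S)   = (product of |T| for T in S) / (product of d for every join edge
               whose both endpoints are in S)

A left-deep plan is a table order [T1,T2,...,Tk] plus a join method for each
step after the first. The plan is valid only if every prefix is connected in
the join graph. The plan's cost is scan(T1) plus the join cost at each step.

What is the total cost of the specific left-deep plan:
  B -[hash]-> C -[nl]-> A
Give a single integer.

1880

step 1: scan B: cost=40, card=40
step 2: join C via hash
    card(P join C) = 40*20/(10) = 80
    cost = 40 + 2*20*5 + 40 = 280
step 3: join A via nl
    card(P join A) = 80*20/(10*5) = 32
    cost = 280 + 80*20 = 1880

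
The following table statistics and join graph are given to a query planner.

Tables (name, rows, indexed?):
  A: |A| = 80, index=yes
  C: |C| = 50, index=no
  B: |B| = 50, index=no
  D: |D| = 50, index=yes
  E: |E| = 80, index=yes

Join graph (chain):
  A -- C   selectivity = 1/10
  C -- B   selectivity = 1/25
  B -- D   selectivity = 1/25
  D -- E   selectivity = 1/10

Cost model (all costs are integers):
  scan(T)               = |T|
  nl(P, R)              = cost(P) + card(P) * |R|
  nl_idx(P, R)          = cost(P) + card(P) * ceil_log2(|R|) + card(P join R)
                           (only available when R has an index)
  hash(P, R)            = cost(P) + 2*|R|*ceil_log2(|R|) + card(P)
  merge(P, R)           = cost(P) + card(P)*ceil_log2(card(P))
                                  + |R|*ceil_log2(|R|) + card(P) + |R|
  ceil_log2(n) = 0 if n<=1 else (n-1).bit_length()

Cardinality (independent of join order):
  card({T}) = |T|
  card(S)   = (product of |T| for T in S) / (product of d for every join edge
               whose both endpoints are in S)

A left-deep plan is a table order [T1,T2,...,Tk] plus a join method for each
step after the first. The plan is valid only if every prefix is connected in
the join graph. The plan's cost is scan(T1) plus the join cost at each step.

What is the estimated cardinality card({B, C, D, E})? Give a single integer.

Tables in S: B(50), C(50), D(50), E(80)
Edges inside S: C-B(d=25), B-D(d=25), D-E(d=10)
numerator = 50 * 50 * 50 * 80 = 10000000
denominator = 25 * 25 * 10 = 6250
card(S) = 10000000 / 6250 = 1600

1600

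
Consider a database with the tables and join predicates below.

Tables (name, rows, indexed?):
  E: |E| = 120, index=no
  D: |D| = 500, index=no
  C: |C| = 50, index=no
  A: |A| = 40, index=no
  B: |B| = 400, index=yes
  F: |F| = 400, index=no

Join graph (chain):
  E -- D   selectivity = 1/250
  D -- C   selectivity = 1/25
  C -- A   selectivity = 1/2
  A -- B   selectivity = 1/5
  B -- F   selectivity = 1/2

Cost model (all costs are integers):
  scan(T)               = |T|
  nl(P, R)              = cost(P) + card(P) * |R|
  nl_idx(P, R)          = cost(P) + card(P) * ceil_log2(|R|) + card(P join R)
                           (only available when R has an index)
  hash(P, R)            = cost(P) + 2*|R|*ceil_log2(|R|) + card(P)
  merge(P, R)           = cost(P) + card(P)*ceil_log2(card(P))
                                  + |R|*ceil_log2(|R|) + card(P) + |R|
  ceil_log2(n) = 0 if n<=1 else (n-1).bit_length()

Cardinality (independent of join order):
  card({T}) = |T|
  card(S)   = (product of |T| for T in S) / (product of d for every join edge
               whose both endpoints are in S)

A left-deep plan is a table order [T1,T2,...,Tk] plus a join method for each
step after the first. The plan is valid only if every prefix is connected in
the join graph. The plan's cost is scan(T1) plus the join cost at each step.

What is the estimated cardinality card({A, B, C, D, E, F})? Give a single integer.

153600000

Tables in S: A(40), B(400), C(50), D(500), E(120), F(400)
Edges inside S: E-D(d=250), D-C(d=25), C-A(d=2), A-B(d=5), B-F(d=2)
numerator = 40 * 400 * 50 * 500 * 120 * 400 = 19200000000000
denominator = 250 * 25 * 2 * 5 * 2 = 125000
card(S) = 19200000000000 / 125000 = 153600000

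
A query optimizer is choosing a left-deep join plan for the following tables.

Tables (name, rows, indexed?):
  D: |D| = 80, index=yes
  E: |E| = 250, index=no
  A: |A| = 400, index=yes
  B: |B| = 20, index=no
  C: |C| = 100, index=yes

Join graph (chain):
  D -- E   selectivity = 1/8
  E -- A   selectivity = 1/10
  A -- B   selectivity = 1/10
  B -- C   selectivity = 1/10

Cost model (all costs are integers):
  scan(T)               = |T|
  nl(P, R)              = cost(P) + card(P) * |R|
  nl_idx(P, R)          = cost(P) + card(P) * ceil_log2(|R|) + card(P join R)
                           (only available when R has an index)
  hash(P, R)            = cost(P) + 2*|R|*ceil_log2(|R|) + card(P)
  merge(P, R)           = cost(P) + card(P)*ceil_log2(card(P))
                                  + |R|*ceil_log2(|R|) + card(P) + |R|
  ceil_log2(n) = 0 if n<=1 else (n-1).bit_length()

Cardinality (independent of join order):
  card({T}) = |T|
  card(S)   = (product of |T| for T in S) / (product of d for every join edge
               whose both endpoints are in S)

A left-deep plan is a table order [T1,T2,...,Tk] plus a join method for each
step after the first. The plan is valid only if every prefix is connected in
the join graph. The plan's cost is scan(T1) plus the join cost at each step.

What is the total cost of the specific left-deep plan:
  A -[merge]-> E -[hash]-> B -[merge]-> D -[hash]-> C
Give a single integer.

step 1: scan A: cost=400, card=400
step 2: join E via merge
    card(P join E) = 400*250/(10) = 10000
    cost = 400 + 400*9 + 250*8 + 400 + 250 = 6650
step 3: join B via hash
    card(P join B) = 10000*20/(10) = 20000
    cost = 6650 + 2*20*5 + 10000 = 16850
step 4: join D via merge
    card(P join D) = 20000*80/(8) = 200000
    cost = 16850 + 20000*15 + 80*7 + 20000 + 80 = 337490
step 5: join C via hash
    card(P join C) = 200000*100/(10) = 2000000
    cost = 337490 + 2*100*7 + 200000 = 538890

538890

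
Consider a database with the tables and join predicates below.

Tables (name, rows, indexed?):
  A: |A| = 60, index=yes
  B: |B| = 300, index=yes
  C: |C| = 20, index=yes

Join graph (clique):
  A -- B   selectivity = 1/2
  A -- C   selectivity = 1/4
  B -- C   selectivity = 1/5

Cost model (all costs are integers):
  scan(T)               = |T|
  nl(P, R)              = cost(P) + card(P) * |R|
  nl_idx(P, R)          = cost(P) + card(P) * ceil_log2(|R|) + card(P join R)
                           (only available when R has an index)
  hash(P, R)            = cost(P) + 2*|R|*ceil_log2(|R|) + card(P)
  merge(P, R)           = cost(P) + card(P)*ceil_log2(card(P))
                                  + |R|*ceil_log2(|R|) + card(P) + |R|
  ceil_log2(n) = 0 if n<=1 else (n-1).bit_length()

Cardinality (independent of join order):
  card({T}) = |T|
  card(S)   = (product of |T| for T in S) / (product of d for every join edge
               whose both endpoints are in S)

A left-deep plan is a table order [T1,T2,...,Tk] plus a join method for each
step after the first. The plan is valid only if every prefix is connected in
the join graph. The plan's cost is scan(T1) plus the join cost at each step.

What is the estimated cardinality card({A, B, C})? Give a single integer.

Tables in S: A(60), B(300), C(20)
Edges inside S: A-B(d=2), A-C(d=4), B-C(d=5)
numerator = 60 * 300 * 20 = 360000
denominator = 2 * 4 * 5 = 40
card(S) = 360000 / 40 = 9000

9000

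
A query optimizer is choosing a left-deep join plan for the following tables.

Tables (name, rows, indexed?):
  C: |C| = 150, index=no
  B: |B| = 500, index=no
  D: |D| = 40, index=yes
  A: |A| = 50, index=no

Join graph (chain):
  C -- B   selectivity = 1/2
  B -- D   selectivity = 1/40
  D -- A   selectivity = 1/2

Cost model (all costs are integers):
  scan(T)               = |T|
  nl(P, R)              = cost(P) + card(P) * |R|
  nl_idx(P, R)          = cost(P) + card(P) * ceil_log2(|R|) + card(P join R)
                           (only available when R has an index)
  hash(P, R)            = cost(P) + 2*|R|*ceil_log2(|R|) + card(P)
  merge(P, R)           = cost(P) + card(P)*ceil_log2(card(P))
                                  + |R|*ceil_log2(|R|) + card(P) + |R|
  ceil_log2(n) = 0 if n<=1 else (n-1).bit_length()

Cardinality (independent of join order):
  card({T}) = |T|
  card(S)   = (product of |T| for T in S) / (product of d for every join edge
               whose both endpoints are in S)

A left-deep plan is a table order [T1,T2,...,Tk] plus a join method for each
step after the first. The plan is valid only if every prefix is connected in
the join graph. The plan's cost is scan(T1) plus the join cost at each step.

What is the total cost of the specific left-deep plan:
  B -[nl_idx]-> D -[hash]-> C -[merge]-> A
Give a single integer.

step 1: scan B: cost=500, card=500
step 2: join D via nl_idx
    card(P join D) = 500*40/(40) = 500
    cost = 500 + 500*6 + 500 = 4000
step 3: join C via hash
    card(P join C) = 500*150/(2) = 37500
    cost = 4000 + 2*150*8 + 500 = 6900
step 4: join A via merge
    card(P join A) = 37500*50/(2) = 937500
    cost = 6900 + 37500*16 + 50*6 + 37500 + 50 = 644750

644750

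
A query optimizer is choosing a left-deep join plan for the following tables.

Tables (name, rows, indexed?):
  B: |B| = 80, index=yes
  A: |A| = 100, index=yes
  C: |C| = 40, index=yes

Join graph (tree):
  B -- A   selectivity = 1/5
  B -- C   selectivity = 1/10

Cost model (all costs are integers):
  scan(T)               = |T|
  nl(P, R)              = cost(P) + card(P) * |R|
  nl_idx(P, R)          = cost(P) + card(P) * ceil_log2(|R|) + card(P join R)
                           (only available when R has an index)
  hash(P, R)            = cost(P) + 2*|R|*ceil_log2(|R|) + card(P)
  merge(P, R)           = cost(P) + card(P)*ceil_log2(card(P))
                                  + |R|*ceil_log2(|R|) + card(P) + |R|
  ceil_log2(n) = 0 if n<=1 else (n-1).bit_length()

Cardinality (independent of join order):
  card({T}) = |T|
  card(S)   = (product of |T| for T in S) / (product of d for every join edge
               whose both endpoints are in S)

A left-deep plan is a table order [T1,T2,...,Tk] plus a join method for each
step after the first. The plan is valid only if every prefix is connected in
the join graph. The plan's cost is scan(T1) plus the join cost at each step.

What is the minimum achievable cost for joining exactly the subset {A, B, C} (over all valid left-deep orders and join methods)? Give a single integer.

Selinger DP over subsets of {A,B,C}:
  {B}: scan cost=80, card=80
  {A}: scan cost=100, card=100
  {C}: scan cost=40, card=40
  {AB}: card=1600; try (B,hash)→1320, (A,merge)→1520, (B,merge)→1540, (A,hash)→1560, (A,nl_idx)→2240, (B,nl_idx)→2400 …(+2); best=1320 via (B,hash)
  {BC}: card=320; try (C,hash)→640, (B,nl_idx)→640, (C,nl_idx)→880, (B,merge)→960, (C,merge)→1000, (B,hash)→1200 …(+2); best=640 via (C,hash)
  {ABC}: card=6400; try (A,hash)→2360, (C,hash)→3400, (A,merge)→4640, (A,nl_idx)→9280, (C,nl_idx)→17320, (C,merge)→20800 …(+2); best=2360 via (A,hash)

2360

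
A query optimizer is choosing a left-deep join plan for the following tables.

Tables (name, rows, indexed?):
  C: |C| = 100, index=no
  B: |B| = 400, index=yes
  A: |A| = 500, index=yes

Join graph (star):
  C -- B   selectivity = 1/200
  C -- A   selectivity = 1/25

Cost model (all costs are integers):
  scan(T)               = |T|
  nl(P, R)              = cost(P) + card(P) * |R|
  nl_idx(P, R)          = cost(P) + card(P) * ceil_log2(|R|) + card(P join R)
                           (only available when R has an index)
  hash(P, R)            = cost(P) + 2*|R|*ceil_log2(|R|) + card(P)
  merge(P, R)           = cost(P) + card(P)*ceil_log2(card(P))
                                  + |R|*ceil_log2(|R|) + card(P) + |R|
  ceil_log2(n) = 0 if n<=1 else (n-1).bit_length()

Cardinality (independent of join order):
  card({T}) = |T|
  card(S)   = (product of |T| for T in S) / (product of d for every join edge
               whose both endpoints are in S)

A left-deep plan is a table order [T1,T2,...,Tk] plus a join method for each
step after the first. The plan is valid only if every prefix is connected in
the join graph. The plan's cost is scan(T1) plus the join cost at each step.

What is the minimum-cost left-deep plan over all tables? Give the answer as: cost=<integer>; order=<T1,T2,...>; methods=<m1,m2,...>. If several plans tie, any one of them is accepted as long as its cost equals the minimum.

cost=7000; order=C,B,A; methods=nl_idx,nl_idx

Selinger DP (subsets sized 1..n):
  {C}: scan cost=100, card=100
  {B}: scan cost=400, card=400
  {A}: scan cost=500, card=500
  {BC}: card=200; try (B,nl_idx)→1200, (C,hash)→2200, (B,merge)→4900, (C,merge)→5200, (B,hash)→7400, (B,nl)→40100 …(+1); best=1200 via (B,nl_idx)
  {AC}: card=2000; try (C,hash)→2400, (A,nl_idx)→3000, (A,merge)→5900, (C,merge)→6300, (A,hash)→9200, (A,nl)→50100 …(+1); best=2400 via (C,hash)
  {ABC}: card=4000; try (A,nl_idx)→7000, (A,merge)→8000, (A,hash)→10400, (B,hash)→11600, (B,nl_idx)→24400, (B,merge)→30400 …(+2); best=7000 via (A,nl_idx)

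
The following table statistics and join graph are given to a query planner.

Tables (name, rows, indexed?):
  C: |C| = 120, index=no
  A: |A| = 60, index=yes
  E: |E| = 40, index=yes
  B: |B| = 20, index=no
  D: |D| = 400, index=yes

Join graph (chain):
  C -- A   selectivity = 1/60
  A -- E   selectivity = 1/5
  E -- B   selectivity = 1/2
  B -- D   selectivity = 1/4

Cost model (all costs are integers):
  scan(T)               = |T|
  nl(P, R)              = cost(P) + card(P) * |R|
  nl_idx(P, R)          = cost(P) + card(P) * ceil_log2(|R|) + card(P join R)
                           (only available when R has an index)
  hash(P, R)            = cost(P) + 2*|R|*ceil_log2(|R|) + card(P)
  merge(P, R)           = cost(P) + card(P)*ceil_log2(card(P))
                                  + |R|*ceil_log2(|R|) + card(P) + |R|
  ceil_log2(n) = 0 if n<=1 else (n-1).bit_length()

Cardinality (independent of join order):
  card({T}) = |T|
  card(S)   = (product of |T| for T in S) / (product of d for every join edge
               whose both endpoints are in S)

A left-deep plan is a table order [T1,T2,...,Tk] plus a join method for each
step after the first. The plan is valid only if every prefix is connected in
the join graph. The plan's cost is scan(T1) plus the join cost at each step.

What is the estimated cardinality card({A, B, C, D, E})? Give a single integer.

960000

Tables in S: A(60), B(20), C(120), D(400), E(40)
Edges inside S: C-A(d=60), A-E(d=5), E-B(d=2), B-D(d=4)
numerator = 60 * 20 * 120 * 400 * 40 = 2304000000
denominator = 60 * 5 * 2 * 4 = 2400
card(S) = 2304000000 / 2400 = 960000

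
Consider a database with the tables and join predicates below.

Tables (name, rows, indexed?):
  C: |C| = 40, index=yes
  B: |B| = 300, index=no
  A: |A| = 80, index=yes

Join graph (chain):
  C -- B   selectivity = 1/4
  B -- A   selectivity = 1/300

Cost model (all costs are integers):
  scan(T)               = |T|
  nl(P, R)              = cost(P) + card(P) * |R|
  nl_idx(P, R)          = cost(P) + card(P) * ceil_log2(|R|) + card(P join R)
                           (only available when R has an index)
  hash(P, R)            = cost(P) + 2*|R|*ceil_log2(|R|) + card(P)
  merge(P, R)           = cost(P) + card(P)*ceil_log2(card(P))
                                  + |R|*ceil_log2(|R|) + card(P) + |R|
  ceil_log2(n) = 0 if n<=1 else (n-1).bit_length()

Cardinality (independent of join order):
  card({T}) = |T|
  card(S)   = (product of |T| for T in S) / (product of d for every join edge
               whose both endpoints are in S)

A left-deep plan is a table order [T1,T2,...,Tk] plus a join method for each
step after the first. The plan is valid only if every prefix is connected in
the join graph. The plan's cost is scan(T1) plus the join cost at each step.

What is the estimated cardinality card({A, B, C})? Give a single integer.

Tables in S: A(80), B(300), C(40)
Edges inside S: C-B(d=4), B-A(d=300)
numerator = 80 * 300 * 40 = 960000
denominator = 4 * 300 = 1200
card(S) = 960000 / 1200 = 800

800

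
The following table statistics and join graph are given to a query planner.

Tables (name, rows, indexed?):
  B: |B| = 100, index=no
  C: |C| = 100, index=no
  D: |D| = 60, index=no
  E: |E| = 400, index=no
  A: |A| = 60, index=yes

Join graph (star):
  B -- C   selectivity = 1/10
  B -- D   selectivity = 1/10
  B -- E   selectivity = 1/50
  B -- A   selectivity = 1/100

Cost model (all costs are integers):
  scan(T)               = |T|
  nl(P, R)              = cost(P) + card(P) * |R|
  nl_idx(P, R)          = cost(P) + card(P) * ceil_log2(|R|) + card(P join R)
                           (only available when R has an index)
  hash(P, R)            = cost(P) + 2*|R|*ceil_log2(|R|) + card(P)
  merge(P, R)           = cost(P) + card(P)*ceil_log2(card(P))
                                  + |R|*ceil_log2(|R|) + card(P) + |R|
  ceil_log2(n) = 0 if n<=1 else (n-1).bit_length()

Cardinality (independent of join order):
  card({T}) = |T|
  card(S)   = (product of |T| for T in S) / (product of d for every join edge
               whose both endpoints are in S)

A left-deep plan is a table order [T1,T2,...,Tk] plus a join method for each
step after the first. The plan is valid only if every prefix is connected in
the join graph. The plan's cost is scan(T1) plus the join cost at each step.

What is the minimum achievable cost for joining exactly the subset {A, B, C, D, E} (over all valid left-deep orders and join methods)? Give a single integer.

9200

Selinger DP over subsets of {A,B,C,D,E}:
  {B}: scan cost=100, card=100
  {C}: scan cost=100, card=100
  {D}: scan cost=60, card=60
  {E}: scan cost=400, card=400
  {A}: scan cost=60, card=60
  {BC}: card=1000; try (C,hash)→1600, (B,hash)→1600, (C,merge)→1700, (B,merge)→1700, (C,nl)→10100, (B,nl)→10100; best=1600 via (C,hash)
  {BD}: card=600; try (D,hash)→920, (B,merge)→1280, (D,merge)→1320, (B,hash)→1520, (B,nl)→6060, (D,nl)→6100; best=920 via (D,hash)
  {BE}: card=800; try (B,hash)→2200, (E,merge)→4900, (B,merge)→5200, (E,hash)→7400, (E,nl)→40100, (B,nl)→40400; best=2200 via (B,hash)
  {AB}: card=60; try (A,nl_idx)→760, (A,hash)→920, (B,merge)→1280, (A,merge)→1320, (B,hash)→1520, (B,nl)→6060 …(+1); best=760 via (A,nl_idx)
  {BCD}: card=6000; try (C,hash)→2920, (D,hash)→3320, (C,merge)→8320, (D,merge)→13020, (C,nl)→60920, (D,nl)→61600; best=2920 via (C,hash)
  {BCE}: card=8000; try (C,hash)→4400, (E,hash)→9800, (C,merge)→11800, (E,merge)→16600, (C,nl)→82200, (E,nl)→401600; best=4400 via (C,hash)
  {ABC}: card=600; try (C,merge)→1980, (C,hash)→2220, (A,hash)→3320, (C,nl)→6760, (A,nl_idx)→8200, (A,merge)→13020 …(+1); best=1980 via (C,merge)
  {BDE}: card=4800; try (D,hash)→3720, (E,hash)→8720, (D,merge)→11420, (E,merge)→11520, (D,nl)→50200, (E,nl)→240920; best=3720 via (D,hash)
  {ABD}: card=360; try (D,hash)→1540, (D,merge)→1600, (A,hash)→2240, (D,nl)→4360, (A,nl_idx)→4880, (A,merge)→7940 …(+1); best=1540 via (D,hash)
  {ABE}: card=480; try (A,hash)→3720, (E,merge)→5180, (A,nl_idx)→7480, (E,hash)→8020, (A,merge)→11420, (E,nl)→24760 …(+1); best=3720 via (A,hash)
  {BCDE}: card=48000; try (C,hash)→9920, (D,hash)→13120, (E,hash)→16120, (C,merge)→71720, (E,merge)→90920, (D,merge)→116820 …(+3); best=9920 via (C,hash)
  {ABCD}: card=3600; try (D,hash)→3300, (C,hash)→3300, (C,merge)→5940, (D,merge)→9000, (A,hash)→9640, (C,nl)→37540 …(+4); best=3300 via (D,hash)
  {ABCE}: card=4800; try (C,hash)→5600, (C,merge)→9320, (E,hash)→9780, (E,merge)→12580, (A,hash)→13120, (C,nl)→51720 …(+4); best=5600 via (C,hash)
  {ABDE}: card=2880; try (D,hash)→4920, (D,merge)→8940, (E,hash)→9100, (E,merge)→9140, (A,hash)→9240, (D,nl)→32520 …(+4); best=4920 via (D,hash)
  {ABCDE}: card=28800; try (C,hash)→9200, (D,hash)→11120, (E,hash)→14100, (C,merge)→43160, (E,merge)→54100, (A,hash)→58640 …(+7); best=9200 via (C,hash)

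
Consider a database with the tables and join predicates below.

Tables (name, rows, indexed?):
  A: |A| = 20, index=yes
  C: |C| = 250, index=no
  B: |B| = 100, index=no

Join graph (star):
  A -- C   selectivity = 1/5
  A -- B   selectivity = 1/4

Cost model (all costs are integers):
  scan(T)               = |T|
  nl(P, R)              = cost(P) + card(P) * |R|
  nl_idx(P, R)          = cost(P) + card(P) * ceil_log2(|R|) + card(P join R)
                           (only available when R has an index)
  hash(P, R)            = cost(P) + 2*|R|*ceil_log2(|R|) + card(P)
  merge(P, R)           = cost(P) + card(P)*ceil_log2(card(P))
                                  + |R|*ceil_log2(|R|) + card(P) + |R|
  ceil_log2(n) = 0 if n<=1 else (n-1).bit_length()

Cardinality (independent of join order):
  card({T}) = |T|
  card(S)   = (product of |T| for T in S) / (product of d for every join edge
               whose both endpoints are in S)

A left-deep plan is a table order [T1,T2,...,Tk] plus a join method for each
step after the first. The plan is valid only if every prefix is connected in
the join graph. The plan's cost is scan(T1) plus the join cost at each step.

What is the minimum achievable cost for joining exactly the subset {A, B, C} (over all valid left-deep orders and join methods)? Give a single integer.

Selinger DP over subsets of {A,B,C}:
  {A}: scan cost=20, card=20
  {C}: scan cost=250, card=250
  {B}: scan cost=100, card=100
  {AC}: card=1000; try (A,hash)→700, (C,merge)→2390, (A,nl_idx)→2500, (A,merge)→2620, (C,hash)→4040, (C,nl)→5020 …(+1); best=700 via (A,hash)
  {AB}: card=500; try (A,hash)→400, (B,merge)→940, (A,merge)→1020, (A,nl_idx)→1100, (B,hash)→1440, (B,nl)→2020 …(+1); best=400 via (A,hash)
  {ABC}: card=25000; try (B,hash)→3100, (C,hash)→4900, (C,merge)→7650, (B,merge)→12500, (B,nl)→100700, (C,nl)→125400; best=3100 via (B,hash)

3100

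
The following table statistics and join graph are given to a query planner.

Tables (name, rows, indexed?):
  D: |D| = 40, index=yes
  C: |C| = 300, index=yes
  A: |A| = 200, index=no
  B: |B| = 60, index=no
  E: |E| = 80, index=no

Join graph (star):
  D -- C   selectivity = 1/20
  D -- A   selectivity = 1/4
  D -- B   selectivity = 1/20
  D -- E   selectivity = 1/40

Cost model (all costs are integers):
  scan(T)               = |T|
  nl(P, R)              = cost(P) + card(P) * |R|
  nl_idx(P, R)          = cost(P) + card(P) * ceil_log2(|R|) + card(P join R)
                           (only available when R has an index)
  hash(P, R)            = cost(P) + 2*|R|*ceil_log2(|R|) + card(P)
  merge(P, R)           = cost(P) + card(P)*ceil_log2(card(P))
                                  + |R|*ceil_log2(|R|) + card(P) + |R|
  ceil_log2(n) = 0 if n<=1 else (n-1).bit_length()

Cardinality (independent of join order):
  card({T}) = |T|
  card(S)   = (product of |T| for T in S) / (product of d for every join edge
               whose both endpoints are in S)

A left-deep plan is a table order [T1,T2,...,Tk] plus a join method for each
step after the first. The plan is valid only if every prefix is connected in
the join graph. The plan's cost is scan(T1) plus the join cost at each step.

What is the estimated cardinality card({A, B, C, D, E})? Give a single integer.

180000

Tables in S: A(200), B(60), C(300), D(40), E(80)
Edges inside S: D-C(d=20), D-A(d=4), D-B(d=20), D-E(d=40)
numerator = 200 * 60 * 300 * 40 * 80 = 11520000000
denominator = 20 * 4 * 20 * 40 = 64000
card(S) = 11520000000 / 64000 = 180000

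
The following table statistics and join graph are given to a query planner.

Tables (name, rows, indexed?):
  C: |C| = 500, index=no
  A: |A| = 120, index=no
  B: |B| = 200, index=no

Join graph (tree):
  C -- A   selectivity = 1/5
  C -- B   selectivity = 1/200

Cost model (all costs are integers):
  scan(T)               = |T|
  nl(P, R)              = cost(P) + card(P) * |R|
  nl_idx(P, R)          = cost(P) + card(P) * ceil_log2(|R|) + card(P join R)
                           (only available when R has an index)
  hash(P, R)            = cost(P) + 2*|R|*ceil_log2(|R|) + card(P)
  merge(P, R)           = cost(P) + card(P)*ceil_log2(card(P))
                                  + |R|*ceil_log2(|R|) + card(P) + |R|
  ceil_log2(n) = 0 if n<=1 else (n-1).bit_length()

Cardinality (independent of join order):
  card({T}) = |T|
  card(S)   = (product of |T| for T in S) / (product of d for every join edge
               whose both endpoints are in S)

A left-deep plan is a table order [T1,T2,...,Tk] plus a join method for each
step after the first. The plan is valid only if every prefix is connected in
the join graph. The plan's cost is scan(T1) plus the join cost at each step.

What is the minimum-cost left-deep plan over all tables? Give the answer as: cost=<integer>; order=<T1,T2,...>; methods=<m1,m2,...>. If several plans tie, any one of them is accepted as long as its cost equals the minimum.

cost=6380; order=C,B,A; methods=hash,hash

Selinger DP (subsets sized 1..n):
  {C}: scan cost=500, card=500
  {A}: scan cost=120, card=120
  {B}: scan cost=200, card=200
  {AC}: card=12000; try (A,hash)→2680, (C,merge)→6080, (A,merge)→6460, (C,hash)→9240, (C,nl)→60120, (A,nl)→60500; best=2680 via (A,hash)
  {BC}: card=500; try (B,hash)→4200, (C,merge)→7000, (B,merge)→7300, (C,hash)→9400, (C,nl)→100200, (B,nl)→100500; best=4200 via (B,hash)
  {ABC}: card=12000; try (A,hash)→6380, (A,merge)→10160, (B,hash)→17880, (A,nl)→64200, (B,merge)→184480, (B,nl)→2402680; best=6380 via (A,hash)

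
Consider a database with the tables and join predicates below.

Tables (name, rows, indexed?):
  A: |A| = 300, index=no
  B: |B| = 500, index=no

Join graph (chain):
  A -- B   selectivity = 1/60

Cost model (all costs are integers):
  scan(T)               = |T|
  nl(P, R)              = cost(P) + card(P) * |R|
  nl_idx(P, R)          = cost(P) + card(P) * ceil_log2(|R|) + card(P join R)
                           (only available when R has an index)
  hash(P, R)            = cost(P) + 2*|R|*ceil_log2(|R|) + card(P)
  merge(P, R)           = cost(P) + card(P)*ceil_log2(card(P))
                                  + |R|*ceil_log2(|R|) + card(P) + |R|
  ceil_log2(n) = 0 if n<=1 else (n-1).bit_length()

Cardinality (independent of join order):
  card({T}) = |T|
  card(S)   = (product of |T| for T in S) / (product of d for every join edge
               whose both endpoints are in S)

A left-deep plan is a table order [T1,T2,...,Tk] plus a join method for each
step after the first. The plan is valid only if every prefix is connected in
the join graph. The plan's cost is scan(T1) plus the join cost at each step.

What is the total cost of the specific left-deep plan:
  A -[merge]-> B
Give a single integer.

step 1: scan A: cost=300, card=300
step 2: join B via merge
    card(P join B) = 300*500/(60) = 2500
    cost = 300 + 300*9 + 500*9 + 300 + 500 = 8300

8300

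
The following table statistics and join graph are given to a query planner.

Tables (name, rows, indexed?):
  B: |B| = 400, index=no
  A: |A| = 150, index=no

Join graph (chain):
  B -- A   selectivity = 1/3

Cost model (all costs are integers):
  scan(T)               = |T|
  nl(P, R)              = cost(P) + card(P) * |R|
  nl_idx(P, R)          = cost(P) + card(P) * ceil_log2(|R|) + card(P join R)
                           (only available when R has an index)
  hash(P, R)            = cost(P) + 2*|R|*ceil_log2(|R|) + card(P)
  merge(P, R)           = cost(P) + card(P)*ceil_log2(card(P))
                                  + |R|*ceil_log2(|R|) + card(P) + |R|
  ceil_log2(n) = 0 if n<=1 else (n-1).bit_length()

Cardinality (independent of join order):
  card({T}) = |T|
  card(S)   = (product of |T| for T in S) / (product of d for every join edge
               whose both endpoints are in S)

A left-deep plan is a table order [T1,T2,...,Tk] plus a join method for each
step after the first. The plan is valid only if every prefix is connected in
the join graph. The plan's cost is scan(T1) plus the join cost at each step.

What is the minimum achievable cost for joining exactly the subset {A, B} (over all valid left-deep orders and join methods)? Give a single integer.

Selinger DP over subsets of {A,B}:
  {B}: scan cost=400, card=400
  {A}: scan cost=150, card=150
  {AB}: card=20000; try (A,hash)→3200, (B,merge)→5500, (A,merge)→5750, (B,hash)→7500, (B,nl)→60150, (A,nl)→60400; best=3200 via (A,hash)

3200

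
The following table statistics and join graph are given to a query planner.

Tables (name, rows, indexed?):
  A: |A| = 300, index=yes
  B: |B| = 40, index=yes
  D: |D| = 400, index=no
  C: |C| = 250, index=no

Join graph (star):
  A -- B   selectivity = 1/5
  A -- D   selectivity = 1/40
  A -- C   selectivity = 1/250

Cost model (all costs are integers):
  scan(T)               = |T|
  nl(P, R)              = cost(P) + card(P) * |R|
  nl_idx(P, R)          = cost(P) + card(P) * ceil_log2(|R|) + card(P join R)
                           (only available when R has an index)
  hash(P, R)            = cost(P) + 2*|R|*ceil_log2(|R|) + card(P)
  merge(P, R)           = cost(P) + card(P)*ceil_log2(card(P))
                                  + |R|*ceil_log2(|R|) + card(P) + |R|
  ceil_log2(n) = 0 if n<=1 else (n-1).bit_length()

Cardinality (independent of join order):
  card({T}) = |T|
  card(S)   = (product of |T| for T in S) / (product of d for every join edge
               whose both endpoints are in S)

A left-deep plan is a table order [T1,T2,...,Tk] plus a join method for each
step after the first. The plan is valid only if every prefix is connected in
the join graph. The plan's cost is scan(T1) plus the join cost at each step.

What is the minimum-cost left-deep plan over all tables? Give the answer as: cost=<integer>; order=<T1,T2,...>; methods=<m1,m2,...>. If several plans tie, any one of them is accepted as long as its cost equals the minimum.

Selinger DP (subsets sized 1..n):
  {A}: scan cost=300, card=300
  {B}: scan cost=40, card=40
  {D}: scan cost=400, card=400
  {C}: scan cost=250, card=250
  {AB}: card=2400; try (B,hash)→1080, (A,nl_idx)→2800, (A,merge)→3320, (B,merge)→3580, (B,nl_idx)→4500, (A,hash)→5480 …(+2); best=1080 via (B,hash)
  {AD}: card=3000; try (A,hash)→6200, (A,nl_idx)→7000, (D,merge)→7300, (A,merge)→7400, (D,hash)→7800, (D,nl)→120300 …(+1); best=6200 via (A,hash)
  {AC}: card=300; try (A,nl_idx)→2800, (C,hash)→4600, (A,merge)→5500, (C,merge)→5550, (A,hash)→5900, (A,nl)→75250 …(+1); best=2800 via (A,nl_idx)
  {ABD}: card=24000; try (B,hash)→9680, (D,hash)→10680, (D,merge)→36280, (B,merge)→45480, (B,nl_idx)→48200, (B,nl)→126200 …(+1); best=9680 via (B,hash)
  {ABC}: card=2400; try (B,hash)→3580, (B,merge)→6080, (B,nl_idx)→7000, (C,hash)→7480, (B,nl)→14800, (C,merge)→34530 …(+1); best=3580 via (B,hash)
  {ACD}: card=3000; try (D,merge)→9800, (D,hash)→10300, (C,hash)→13200, (C,merge)→47450, (D,nl)→122800, (C,nl)→756200; best=9800 via (D,merge)
  {ABCD}: card=24000; try (D,hash)→13180, (B,hash)→13280, (C,hash)→37680, (D,merge)→38780, (B,merge)→49080, (B,nl_idx)→51800 …(+4); best=13180 via (D,hash)

cost=13180; order=C,A,B,D; methods=nl_idx,hash,hash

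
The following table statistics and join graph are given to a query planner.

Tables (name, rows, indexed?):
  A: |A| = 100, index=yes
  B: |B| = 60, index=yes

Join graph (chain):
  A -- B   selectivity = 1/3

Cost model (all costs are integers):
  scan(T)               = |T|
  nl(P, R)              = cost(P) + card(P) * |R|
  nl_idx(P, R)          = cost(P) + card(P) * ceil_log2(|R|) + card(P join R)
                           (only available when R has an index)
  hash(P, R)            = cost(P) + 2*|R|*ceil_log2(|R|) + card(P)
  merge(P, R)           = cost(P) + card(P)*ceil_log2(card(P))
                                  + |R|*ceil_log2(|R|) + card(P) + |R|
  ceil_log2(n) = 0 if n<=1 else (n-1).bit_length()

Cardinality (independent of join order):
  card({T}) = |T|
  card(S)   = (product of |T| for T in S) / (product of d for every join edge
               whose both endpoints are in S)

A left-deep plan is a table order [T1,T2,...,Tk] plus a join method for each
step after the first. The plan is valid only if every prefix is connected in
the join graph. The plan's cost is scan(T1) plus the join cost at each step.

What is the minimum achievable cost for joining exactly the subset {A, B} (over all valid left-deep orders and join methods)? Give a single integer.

920

Selinger DP over subsets of {A,B}:
  {A}: scan cost=100, card=100
  {B}: scan cost=60, card=60
  {AB}: card=2000; try (B,hash)→920, (A,merge)→1280, (B,merge)→1320, (A,hash)→1520, (A,nl_idx)→2480, (B,nl_idx)→2700 …(+2); best=920 via (B,hash)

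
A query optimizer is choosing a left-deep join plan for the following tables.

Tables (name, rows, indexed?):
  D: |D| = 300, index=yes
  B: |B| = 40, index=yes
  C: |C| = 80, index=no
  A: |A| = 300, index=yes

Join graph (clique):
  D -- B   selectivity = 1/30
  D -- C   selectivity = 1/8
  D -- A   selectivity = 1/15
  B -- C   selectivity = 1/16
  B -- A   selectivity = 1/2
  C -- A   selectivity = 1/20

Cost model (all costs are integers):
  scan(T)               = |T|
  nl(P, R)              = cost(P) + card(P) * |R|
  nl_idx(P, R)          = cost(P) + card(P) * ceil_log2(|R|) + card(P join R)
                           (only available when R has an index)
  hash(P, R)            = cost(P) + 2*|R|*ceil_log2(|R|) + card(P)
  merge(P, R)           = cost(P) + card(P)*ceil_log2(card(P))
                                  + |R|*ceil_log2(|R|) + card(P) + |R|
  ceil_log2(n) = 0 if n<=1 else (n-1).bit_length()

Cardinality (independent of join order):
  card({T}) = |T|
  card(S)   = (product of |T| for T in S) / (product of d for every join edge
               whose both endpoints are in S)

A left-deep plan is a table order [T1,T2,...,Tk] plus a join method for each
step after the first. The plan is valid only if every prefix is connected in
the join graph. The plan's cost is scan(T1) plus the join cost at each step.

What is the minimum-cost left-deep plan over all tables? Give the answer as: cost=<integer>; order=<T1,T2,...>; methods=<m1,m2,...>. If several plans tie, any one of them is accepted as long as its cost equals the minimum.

cost=4695; order=B,D,C,A; methods=nl_idx,hash,nl_idx

Selinger DP (subsets sized 1..n):
  {D}: scan cost=300, card=300
  {B}: scan cost=40, card=40
  {C}: scan cost=80, card=80
  {A}: scan cost=300, card=300
  {BD}: card=400; try (D,nl_idx)→800, (B,hash)→1080, (B,nl_idx)→2500, (D,merge)→3320, (B,merge)→3580, (D,hash)→5480 …(+2); best=800 via (D,nl_idx)
  {CD}: card=3000; try (C,hash)→1720, (D,merge)→3720, (D,nl_idx)→3800, (C,merge)→3940, (D,hash)→5560, (D,nl)→24080 …(+1); best=1720 via (C,hash)
  {AD}: card=6000; try (D,hash)→6000, (A,hash)→6000, (D,merge)→6300, (A,merge)→6300, (D,nl_idx)→9000, (A,nl_idx)→9000 …(+2); best=6000 via (D,hash)
  {BC}: card=200; try (B,hash)→640, (B,nl_idx)→760, (C,merge)→960, (B,merge)→1000, (C,hash)→1200, (C,nl)→3240 …(+1); best=640 via (B,hash)
  {AB}: card=6000; try (B,hash)→1080, (A,merge)→3320, (B,merge)→3580, (A,hash)→5480, (A,nl_idx)→6400, (B,nl_idx)→8100 …(+2); best=1080 via (B,hash)
  {AC}: card=1200; try (C,hash)→1720, (A,nl_idx)→2000, (A,merge)→3720, (C,merge)→3940, (A,hash)→5560, (A,nl)→24080 …(+1); best=1720 via (C,hash)
  {BCD}: card=250; try (C,hash)→2320, (D,nl_idx)→2690, (B,hash)→5200, (D,merge)→5440, (C,merge)→5440, (D,hash)→6240 …(+5); best=2320 via (C,hash)
  {ABD}: card=4000; try (A,hash)→6600, (A,merge)→7800, (A,nl_idx)→8400, (D,hash)→12480, (B,hash)→12480, (B,nl_idx)→46000 …(+6); best=6600 via (A,hash)
  {ACD}: card=3000; try (D,hash)→8320, (A,hash)→10120, (C,hash)→13120, (D,nl_idx)→15520, (D,merge)→19120, (A,nl_idx)→31720 …(+5); best=8320 via (D,hash)
  {ABC}: card=1500; try (B,hash)→3400, (A,nl_idx)→3940, (A,merge)→5440, (A,hash)→6240, (C,hash)→8200, (B,nl_idx)→10420 …(+5); best=3400 via (B,hash)
  {ABCD}: card=125; try (A,nl_idx)→4695, (A,merge)→7570, (A,hash)→7970, (D,hash)→10300, (C,hash)→11720, (B,hash)→11800 …(+9); best=4695 via (A,nl_idx)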